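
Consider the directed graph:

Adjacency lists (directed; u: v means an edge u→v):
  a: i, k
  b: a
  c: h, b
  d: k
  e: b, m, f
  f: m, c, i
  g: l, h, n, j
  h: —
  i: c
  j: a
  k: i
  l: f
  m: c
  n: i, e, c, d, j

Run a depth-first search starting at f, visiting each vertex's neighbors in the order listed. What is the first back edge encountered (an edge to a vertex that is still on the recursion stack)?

DFS from f (visiting each vertex's neighbors in the order listed); mark gray on enter, black on exit:
f gray
  m gray
    c gray
      h gray
      h black
      b gray
        a gray
          i gray
            i→c: c is gray → back edge
First back edge: i → c.

i→c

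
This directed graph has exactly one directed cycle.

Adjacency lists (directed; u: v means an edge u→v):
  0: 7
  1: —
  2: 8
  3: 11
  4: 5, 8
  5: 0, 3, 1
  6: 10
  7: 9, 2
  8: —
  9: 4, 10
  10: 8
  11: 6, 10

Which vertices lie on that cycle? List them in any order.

DFS with gray/black marking from 4:
4 gray
  5 gray
    0 gray
      7 gray
        9 gray
          9→4: 4 is gray → back edge
Back edge closes the cycle 4 → 5 → 0 → 7 → 9 → 4; its vertices are {0, 4, 5, 7, 9}.

0, 4, 5, 7, 9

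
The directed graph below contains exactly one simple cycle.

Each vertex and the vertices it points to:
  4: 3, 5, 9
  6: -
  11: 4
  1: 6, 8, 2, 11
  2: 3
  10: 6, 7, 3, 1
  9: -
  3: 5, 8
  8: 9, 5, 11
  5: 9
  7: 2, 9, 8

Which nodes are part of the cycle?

3, 4, 8, 11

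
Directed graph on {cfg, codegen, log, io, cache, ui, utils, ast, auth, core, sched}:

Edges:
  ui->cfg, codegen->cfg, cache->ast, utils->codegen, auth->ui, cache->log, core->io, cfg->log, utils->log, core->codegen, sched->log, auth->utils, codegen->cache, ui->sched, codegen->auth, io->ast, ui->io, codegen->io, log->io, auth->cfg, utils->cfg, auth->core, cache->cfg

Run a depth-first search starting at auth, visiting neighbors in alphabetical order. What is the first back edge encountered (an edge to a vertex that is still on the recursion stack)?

DFS from auth (visiting neighbors in alphabetical order); mark gray on enter, black on exit:
auth gray
  cfg gray
    log gray
      io gray
        ast gray
        ast black
      io black
    log black
  cfg black
  core gray
    codegen gray
      codegen→auth: auth is gray → back edge
First back edge: codegen → auth.

codegen→auth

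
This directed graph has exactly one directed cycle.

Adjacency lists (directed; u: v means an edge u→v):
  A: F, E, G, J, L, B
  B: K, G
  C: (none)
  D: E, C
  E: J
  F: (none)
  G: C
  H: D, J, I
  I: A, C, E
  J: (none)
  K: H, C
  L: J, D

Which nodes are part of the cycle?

DFS with gray/black marking from I:
I gray
  A gray
    F gray
    F black
    E gray
      J gray
      J black
    E black
    G gray
      C gray
      C black
    G black
    A→J: J black — skip
    L gray
      L→J: J black — skip
      D gray
        D→E: E black — skip
        D→C: C black — skip
      D black
    L black
    B gray
      K gray
        H gray
          H→D: D black — skip
          H→J: J black — skip
          H→I: I is gray → back edge
Back edge closes the cycle I → A → B → K → H → I; its vertices are {A, B, H, I, K}.

A, B, H, I, K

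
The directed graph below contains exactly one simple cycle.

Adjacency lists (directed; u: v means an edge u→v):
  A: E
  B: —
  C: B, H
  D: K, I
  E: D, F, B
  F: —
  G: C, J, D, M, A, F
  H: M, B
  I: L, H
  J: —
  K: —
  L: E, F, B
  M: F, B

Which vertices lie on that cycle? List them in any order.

DFS with gray/black marking from D:
D gray
  K gray
  K black
  I gray
    L gray
      E gray
        E→D: D is gray → back edge
Back edge closes the cycle D → I → L → E → D; its vertices are {D, E, I, L}.

D, E, I, L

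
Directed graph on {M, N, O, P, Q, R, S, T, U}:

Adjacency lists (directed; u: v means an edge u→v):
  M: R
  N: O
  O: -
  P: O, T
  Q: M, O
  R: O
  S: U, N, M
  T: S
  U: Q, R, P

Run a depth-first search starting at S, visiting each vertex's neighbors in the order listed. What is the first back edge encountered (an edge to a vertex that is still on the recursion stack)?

T→S

DFS from S (visiting each vertex's neighbors in the order listed); mark gray on enter, black on exit:
S gray
  U gray
    Q gray
      M gray
        R gray
          O gray
          O black
        R black
      M black
      Q→O: O black — skip
    Q black
    U→R: R black — skip
    P gray
      P→O: O black — skip
      T gray
        T→S: S is gray → back edge
First back edge: T → S.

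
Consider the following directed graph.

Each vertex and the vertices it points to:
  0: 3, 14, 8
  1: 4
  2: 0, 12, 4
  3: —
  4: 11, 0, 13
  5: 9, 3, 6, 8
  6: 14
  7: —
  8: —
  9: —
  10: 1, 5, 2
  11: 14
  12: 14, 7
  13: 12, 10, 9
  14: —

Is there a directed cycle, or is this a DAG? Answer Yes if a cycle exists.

Yes

DFS with white/gray/black marking, starting from 6:
6 gray
  14 gray
  14 black
6 black
0 gray
  3 gray
  3 black
  0→14: 14 black — skip
  8 gray
  8 black
0 black
1 gray
  4 gray
    11 gray
      11→14: 14 black — skip
    11 black
    4→0: 0 black — skip
    13 gray
      12 gray
        12→14: 14 black — skip
        7 gray
        7 black
      12 black
      10 gray
        10→1: 1 is gray → back edge
Back edge found, so a cycle exists: 1 → 4 → 13 → 10 → 1.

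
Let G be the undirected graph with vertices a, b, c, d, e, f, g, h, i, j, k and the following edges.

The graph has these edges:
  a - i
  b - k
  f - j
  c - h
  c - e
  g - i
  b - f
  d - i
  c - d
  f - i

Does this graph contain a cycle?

No

DFS, tracking each vertex's parent; an edge to a visited non-parent vertex closes a cycle.
Start from b:
visit b (parent –)
  visit k (parent b)
    k–b: parent, skip
  visit f (parent b)
    visit j (parent f)
      j–f: parent, skip
    f–b: parent, skip
    visit i (parent f)
      visit d (parent i)
        d–i: parent, skip
        visit c (parent d)
          c–d: parent, skip
          visit e (parent c)
            e–c: parent, skip
          visit h (parent c)
            h–c: parent, skip
      visit a (parent i)
        a–i: parent, skip
      visit g (parent i)
        g–i: parent, skip
      i–f: parent, skip
No non-parent visited neighbor found — the graph is a forest.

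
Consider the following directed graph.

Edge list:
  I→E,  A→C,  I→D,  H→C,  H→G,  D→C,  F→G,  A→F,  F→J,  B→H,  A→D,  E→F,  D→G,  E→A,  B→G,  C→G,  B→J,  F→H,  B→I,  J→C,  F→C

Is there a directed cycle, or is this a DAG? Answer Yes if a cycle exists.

No

DFS with white/gray/black marking, starting from D:
D gray
  G gray
  G black
  C gray
    C→G: G black — skip
  C black
D black
A gray
  A→C: C black — skip
  A→D: D black — skip
  F gray
    F→G: G black — skip
    H gray
      H→C: C black — skip
      H→G: G black — skip
    H black
    F→C: C black — skip
    J gray
      J→C: C black — skip
    J black
  F black
A black
B gray
  B→G: G black — skip
  B→H: H black — skip
  B→J: J black — skip
  I gray
    E gray
      E→A: A black — skip
      E→F: F black — skip
    E black
    I→D: D black — skip
  I black
B black
Every edge goes to a white or black vertex — no back edge, so the graph is acyclic.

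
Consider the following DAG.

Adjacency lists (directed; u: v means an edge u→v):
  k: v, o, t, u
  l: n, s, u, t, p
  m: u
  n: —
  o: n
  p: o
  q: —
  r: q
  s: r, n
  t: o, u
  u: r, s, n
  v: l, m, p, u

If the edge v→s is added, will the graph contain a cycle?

Adding v→s creates a cycle iff s can already reach v.
Explore from s: no path reaches v. The graph stays acyclic.

No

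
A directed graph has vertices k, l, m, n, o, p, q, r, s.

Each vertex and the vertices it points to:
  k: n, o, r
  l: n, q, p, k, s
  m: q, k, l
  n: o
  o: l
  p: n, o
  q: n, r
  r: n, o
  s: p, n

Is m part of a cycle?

m lies on a cycle iff there is a path from m back to itself.
Exploring from m, it never reaches itself; equivalently, its strongly connected component is a singleton.

No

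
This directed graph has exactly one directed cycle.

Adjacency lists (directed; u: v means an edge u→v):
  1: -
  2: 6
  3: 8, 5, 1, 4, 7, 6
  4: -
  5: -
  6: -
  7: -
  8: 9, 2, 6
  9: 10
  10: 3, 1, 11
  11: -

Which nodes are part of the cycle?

DFS with gray/black marking from 9:
9 gray
  10 gray
    3 gray
      8 gray
        8→9: 9 is gray → back edge
Back edge closes the cycle 9 → 10 → 3 → 8 → 9; its vertices are {3, 8, 9, 10}.

3, 8, 9, 10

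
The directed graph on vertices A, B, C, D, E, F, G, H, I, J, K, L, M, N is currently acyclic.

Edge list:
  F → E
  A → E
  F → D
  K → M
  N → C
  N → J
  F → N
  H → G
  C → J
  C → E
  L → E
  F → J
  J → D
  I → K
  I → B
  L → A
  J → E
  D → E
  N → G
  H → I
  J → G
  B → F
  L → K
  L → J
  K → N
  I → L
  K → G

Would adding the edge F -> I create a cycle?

Adding F→I creates a cycle iff I can already reach F.
Path from I: I → B → F.
So I → … → F → I is a cycle.

Yes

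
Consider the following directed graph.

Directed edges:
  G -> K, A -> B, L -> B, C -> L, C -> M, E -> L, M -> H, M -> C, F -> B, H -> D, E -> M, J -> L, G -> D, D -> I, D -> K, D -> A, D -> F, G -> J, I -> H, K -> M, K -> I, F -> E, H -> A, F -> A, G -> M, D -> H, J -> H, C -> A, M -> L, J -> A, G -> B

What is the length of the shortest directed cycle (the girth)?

For each vertex v, BFS finds the shortest path from v back to v.
The shortest such closed walk is D → H → D, length 2.

2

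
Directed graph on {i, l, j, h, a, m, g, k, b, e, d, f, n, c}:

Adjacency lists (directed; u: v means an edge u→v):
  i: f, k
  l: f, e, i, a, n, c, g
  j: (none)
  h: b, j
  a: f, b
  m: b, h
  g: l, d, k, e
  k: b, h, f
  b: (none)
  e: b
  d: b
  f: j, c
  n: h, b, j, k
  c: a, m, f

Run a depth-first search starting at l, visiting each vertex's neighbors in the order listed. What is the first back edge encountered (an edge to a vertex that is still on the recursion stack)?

a->f

DFS from l (visiting each vertex's neighbors in the order listed); mark gray on enter, black on exit:
l gray
  f gray
    j gray
    j black
    c gray
      a gray
        a→f: f is gray → back edge
First back edge: a → f.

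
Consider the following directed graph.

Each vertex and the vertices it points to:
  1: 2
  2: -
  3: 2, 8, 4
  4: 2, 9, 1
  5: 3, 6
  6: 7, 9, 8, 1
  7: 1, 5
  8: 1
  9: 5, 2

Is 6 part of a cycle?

6 is on a cycle iff 6 can reach itself via ≥1 edge.
6 → 7 → 5 → 6 — yes.

Yes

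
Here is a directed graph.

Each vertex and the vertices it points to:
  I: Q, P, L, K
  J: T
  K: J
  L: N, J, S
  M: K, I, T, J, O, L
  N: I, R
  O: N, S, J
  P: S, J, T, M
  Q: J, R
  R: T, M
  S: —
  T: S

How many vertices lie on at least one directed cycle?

A vertex is on a directed cycle iff it belongs to a strongly connected component of size ≥ 2 (or has a self-loop).
The vertices on cycles are {I, L, M, N, O, P, Q, R} — 8 in total.

8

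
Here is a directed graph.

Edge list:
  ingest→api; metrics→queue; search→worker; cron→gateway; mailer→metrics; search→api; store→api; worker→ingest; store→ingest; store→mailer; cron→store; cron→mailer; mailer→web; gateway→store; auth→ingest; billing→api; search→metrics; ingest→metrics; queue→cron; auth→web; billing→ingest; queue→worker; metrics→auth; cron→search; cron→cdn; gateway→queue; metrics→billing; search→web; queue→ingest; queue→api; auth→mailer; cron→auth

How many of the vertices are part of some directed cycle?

A vertex is on a directed cycle iff it belongs to a strongly connected component of size ≥ 2 (or has a self-loop).
The vertices on cycles are {auth, cron, queue, store, ingest, mailer, search, worker, billing, gateway, metrics} — 11 in total.

11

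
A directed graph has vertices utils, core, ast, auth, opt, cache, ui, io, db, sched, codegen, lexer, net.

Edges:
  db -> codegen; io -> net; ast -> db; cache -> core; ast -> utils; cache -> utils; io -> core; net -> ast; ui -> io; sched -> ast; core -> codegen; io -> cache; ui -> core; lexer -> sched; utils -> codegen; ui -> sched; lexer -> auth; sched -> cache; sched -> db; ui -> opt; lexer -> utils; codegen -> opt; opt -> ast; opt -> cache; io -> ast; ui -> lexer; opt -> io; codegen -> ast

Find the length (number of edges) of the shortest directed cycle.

For each vertex v, BFS finds the shortest path from v back to v.
The shortest such closed walk is codegen → ast → db → codegen, length 3.

3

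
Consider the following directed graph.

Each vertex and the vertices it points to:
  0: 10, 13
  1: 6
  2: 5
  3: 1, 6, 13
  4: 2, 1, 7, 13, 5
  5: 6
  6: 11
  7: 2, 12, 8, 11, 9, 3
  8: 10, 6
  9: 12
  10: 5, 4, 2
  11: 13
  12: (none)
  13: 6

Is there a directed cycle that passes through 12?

No

12 lies on a cycle iff there is a path from 12 back to itself.
Exploring from 12, it never reaches itself; equivalently, its strongly connected component is a singleton.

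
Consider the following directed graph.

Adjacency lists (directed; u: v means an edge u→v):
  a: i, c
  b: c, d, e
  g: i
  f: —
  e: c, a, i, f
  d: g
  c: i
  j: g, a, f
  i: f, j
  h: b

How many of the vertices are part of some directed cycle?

A vertex is on a directed cycle iff it belongs to a strongly connected component of size ≥ 2 (or has a self-loop).
The vertices on cycles are {a, c, g, i, j} — 5 in total.

5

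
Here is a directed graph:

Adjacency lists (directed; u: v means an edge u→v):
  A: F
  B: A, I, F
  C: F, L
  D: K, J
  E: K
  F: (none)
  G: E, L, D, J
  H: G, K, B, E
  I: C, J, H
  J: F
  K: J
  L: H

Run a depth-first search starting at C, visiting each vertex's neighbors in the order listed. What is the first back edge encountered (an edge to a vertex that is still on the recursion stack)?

DFS from C (visiting each vertex's neighbors in the order listed); mark gray on enter, black on exit:
C gray
  F gray
  F black
  L gray
    H gray
      G gray
        E gray
          K gray
            J gray
              J→F: F black — skip
            J black
          K black
        E black
        G→L: L is gray → back edge
First back edge: G → L.

G→L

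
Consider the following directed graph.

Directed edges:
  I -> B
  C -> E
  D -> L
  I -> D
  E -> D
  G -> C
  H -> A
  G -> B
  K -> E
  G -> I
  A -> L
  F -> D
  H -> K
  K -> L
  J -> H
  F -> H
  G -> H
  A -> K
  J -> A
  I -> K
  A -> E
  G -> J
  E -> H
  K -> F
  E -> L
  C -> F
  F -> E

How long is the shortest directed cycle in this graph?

For each vertex v, BFS finds the shortest path from v back to v.
The shortest such closed walk is H → A → E → H, length 3.

3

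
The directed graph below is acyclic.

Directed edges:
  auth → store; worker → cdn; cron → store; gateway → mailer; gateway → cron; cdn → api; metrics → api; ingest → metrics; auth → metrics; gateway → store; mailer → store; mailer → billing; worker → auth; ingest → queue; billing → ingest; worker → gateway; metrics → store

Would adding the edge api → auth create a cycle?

Adding api→auth creates a cycle iff auth can already reach api.
Path from auth: auth → metrics → api.
So auth → … → api → auth is a cycle.

Yes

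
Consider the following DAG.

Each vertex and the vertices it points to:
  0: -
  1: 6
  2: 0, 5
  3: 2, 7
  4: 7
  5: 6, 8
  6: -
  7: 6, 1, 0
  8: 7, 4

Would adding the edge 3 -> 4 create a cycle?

No

Adding 3→4 creates a cycle iff 4 can already reach 3.
Explore from 4: no path reaches 3. The graph stays acyclic.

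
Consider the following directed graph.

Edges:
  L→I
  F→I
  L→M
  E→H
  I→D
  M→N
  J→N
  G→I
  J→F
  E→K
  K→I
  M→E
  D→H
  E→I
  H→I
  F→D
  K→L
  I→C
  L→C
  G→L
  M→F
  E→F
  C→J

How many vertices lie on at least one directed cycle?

10

A vertex is on a directed cycle iff it belongs to a strongly connected component of size ≥ 2 (or has a self-loop).
The vertices on cycles are {C, D, E, F, H, I, J, K, L, M} — 10 in total.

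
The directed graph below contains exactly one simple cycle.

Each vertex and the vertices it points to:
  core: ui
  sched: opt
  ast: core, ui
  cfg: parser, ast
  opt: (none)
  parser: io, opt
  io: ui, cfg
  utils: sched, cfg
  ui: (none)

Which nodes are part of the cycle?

DFS with gray/black marking from cfg:
cfg gray
  parser gray
    io gray
      ui gray
      ui black
      io→cfg: cfg is gray → back edge
Back edge closes the cycle cfg → parser → io → cfg; its vertices are {io, cfg, parser}.

io, cfg, parser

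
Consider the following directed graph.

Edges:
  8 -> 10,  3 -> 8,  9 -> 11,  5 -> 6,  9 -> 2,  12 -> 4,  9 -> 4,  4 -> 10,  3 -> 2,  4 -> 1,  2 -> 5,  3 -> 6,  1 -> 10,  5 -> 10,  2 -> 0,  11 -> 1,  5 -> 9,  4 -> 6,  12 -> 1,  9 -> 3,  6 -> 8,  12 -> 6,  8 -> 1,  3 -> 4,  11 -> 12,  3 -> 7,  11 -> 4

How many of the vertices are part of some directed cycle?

A vertex is on a directed cycle iff it belongs to a strongly connected component of size ≥ 2 (or has a self-loop).
The vertices on cycles are {2, 3, 5, 9} — 4 in total.

4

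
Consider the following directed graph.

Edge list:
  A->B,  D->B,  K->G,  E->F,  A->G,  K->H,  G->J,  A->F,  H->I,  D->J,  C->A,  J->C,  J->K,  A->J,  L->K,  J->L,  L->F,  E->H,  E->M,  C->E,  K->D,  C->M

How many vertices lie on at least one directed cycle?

7

A vertex is on a directed cycle iff it belongs to a strongly connected component of size ≥ 2 (or has a self-loop).
The vertices on cycles are {A, C, D, G, J, K, L} — 7 in total.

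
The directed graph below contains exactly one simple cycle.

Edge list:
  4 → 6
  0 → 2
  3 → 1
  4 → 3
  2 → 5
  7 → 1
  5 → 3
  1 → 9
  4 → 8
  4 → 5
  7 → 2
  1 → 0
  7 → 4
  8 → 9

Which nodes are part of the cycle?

DFS with gray/black marking from 3:
3 gray
  1 gray
    9 gray
    9 black
    0 gray
      2 gray
        5 gray
          5→3: 3 is gray → back edge
Back edge closes the cycle 3 → 1 → 0 → 2 → 5 → 3; its vertices are {0, 1, 2, 3, 5}.

0, 1, 2, 3, 5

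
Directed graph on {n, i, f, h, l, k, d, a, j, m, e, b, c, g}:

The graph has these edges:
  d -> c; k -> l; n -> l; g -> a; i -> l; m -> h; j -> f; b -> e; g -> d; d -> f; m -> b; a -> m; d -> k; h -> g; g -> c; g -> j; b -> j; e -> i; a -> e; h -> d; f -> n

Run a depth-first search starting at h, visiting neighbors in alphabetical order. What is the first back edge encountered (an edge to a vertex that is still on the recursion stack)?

DFS from h (visiting neighbors in alphabetical order); mark gray on enter, black on exit:
h gray
  d gray
    c gray
    c black
    f gray
      n gray
        l gray
        l black
      n black
    f black
    k gray
      k→l: l black — skip
    k black
  d black
  g gray
    a gray
      e gray
        i gray
          i→l: l black — skip
        i black
      e black
      m gray
        b gray
          b→e: e black — skip
          j gray
            j→f: f black — skip
          j black
        b black
        m→h: h is gray → back edge
First back edge: m → h.

m->h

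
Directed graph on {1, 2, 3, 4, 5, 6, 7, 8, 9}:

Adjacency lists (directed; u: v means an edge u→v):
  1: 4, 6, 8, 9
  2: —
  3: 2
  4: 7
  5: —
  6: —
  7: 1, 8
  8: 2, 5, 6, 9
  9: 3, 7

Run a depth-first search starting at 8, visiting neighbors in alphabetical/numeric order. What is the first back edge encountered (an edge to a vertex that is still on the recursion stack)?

DFS from 8 (visiting neighbors in alphabetical/numeric order); mark gray on enter, black on exit:
8 gray
  2 gray
  2 black
  5 gray
  5 black
  6 gray
  6 black
  9 gray
    3 gray
      3→2: 2 black — skip
    3 black
    7 gray
      1 gray
        4 gray
          4→7: 7 is gray → back edge
First back edge: 4 → 7.

4->7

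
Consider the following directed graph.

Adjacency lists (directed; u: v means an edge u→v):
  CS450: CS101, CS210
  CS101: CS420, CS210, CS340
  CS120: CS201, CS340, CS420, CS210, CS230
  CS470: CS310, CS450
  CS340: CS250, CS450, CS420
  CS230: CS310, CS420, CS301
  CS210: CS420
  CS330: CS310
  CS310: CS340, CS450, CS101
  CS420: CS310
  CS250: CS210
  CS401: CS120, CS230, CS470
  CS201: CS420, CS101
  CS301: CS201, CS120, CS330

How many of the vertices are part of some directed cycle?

10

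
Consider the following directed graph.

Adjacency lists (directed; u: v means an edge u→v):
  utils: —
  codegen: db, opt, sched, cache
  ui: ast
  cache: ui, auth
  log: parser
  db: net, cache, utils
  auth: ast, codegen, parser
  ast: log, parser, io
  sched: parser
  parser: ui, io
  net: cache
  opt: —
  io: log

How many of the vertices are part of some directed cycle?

10

A vertex is on a directed cycle iff it belongs to a strongly connected component of size ≥ 2 (or has a self-loop).
The vertices on cycles are {db, io, ui, ast, log, net, auth, cache, parser, codegen} — 10 in total.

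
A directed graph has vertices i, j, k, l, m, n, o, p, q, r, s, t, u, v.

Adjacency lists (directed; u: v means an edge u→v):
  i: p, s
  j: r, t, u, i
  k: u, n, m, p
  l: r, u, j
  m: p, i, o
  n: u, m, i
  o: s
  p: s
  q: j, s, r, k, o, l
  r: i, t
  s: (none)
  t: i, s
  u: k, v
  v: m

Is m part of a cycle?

m lies on a cycle iff there is a path from m back to itself.
Exploring from m, it never reaches itself; equivalently, its strongly connected component is a singleton.

No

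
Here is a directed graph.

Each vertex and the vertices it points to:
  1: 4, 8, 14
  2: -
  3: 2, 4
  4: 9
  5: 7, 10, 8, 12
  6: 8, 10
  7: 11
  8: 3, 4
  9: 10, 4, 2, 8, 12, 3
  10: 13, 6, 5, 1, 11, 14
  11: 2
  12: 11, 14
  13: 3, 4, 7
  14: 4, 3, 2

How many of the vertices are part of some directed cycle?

11

A vertex is on a directed cycle iff it belongs to a strongly connected component of size ≥ 2 (or has a self-loop).
The vertices on cycles are {1, 3, 4, 5, 6, 8, 9, 10, 12, 13, 14} — 11 in total.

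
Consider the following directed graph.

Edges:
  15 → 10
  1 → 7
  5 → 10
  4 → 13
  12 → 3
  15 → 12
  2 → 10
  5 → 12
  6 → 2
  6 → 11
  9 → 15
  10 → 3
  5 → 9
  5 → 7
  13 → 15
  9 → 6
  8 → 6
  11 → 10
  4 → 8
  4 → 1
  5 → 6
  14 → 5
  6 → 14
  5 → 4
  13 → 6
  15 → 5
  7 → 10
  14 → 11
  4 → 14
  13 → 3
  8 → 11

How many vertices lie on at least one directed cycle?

8

A vertex is on a directed cycle iff it belongs to a strongly connected component of size ≥ 2 (or has a self-loop).
The vertices on cycles are {4, 5, 6, 8, 9, 13, 14, 15} — 8 in total.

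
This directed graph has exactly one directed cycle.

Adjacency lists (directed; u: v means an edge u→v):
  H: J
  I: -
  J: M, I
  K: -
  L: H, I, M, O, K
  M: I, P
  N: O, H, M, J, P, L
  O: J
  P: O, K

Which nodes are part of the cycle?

DFS with gray/black marking from P:
P gray
  O gray
    J gray
      M gray
        I gray
        I black
        M→P: P is gray → back edge
Back edge closes the cycle P → O → J → M → P; its vertices are {J, M, O, P}.

J, M, O, P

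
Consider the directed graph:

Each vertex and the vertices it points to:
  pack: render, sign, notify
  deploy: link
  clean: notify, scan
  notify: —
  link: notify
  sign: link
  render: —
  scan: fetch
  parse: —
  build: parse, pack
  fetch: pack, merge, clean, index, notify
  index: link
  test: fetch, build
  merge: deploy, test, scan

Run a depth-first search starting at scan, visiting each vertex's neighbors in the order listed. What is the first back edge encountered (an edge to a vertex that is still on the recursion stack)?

DFS from scan (visiting each vertex's neighbors in the order listed); mark gray on enter, black on exit:
scan gray
  fetch gray
    pack gray
      render gray
      render black
      sign gray
        link gray
          notify gray
          notify black
        link black
      sign black
      pack→notify: notify black — skip
    pack black
    merge gray
      deploy gray
        deploy→link: link black — skip
      deploy black
      test gray
        test→fetch: fetch is gray → back edge
First back edge: test → fetch.

test→fetch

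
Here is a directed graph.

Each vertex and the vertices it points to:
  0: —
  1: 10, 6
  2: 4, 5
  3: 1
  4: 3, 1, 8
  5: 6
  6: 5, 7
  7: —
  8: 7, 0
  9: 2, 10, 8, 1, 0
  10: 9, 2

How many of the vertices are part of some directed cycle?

A vertex is on a directed cycle iff it belongs to a strongly connected component of size ≥ 2 (or has a self-loop).
The vertices on cycles are {1, 2, 3, 4, 5, 6, 9, 10} — 8 in total.

8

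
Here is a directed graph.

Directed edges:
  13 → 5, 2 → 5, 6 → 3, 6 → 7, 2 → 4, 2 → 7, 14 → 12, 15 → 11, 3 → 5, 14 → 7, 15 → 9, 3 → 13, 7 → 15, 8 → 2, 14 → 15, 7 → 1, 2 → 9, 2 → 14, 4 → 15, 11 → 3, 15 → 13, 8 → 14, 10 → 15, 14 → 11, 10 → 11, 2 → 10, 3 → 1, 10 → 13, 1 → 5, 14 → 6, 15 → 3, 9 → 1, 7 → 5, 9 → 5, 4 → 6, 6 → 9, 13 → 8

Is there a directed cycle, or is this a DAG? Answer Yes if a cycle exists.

Yes

DFS with white/gray/black marking, starting from 12:
12 gray
12 black
14 gray
  11 gray
    3 gray
      5 gray
      5 black
      13 gray
        13→5: 5 black — skip
        8 gray
          8→14: 14 is gray → back edge
Back edge found, so a cycle exists: 14 → 11 → 3 → 13 → 8 → 14.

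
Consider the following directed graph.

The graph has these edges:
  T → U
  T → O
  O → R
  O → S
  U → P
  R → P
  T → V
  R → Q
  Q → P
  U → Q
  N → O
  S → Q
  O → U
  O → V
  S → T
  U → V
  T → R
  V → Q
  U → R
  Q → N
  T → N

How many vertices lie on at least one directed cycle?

8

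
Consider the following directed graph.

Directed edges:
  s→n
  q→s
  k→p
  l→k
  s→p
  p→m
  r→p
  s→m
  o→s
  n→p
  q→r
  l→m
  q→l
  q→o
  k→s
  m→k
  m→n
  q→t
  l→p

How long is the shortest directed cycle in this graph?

3

For each vertex v, BFS finds the shortest path from v back to v.
The shortest such closed walk is m → n → p → m, length 3.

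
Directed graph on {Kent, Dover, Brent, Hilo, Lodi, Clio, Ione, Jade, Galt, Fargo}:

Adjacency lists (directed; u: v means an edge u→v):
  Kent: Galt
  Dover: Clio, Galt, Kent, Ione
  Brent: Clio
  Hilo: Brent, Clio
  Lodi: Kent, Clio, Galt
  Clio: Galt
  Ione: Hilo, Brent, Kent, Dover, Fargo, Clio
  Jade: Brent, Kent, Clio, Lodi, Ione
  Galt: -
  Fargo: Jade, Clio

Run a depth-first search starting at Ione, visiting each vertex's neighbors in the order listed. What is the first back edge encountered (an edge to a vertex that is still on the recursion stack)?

Dover->Ione

DFS from Ione (visiting each vertex's neighbors in the order listed); mark gray on enter, black on exit:
Ione gray
  Hilo gray
    Brent gray
      Clio gray
        Galt gray
        Galt black
      Clio black
    Brent black
    Hilo→Clio: Clio black — skip
  Hilo black
  Ione→Brent: Brent black — skip
  Kent gray
    Kent→Galt: Galt black — skip
  Kent black
  Dover gray
    Dover→Clio: Clio black — skip
    Dover→Galt: Galt black — skip
    Dover→Kent: Kent black — skip
    Dover→Ione: Ione is gray → back edge
First back edge: Dover → Ione.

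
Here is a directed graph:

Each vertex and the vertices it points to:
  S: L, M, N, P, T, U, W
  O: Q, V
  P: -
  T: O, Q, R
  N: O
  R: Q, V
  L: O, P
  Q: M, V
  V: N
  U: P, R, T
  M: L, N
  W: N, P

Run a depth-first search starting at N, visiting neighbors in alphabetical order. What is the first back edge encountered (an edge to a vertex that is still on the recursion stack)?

DFS from N (visiting neighbors in alphabetical order); mark gray on enter, black on exit:
N gray
  O gray
    Q gray
      M gray
        L gray
          L→O: O is gray → back edge
First back edge: L → O.

L->O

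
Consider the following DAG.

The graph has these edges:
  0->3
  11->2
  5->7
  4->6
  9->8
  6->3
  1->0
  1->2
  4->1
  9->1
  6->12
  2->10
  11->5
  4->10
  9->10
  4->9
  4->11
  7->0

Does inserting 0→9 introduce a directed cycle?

Adding 0→9 creates a cycle iff 9 can already reach 0.
Path from 9: 9 → 1 → 0.
So 9 → … → 0 → 9 is a cycle.

Yes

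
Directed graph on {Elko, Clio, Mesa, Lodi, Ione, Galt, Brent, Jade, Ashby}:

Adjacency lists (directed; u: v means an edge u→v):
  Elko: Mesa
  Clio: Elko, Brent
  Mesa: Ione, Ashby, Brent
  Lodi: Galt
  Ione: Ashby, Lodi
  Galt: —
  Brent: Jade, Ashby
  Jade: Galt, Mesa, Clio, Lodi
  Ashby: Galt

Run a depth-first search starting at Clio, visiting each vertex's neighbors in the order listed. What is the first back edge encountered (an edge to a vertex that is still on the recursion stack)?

DFS from Clio (visiting each vertex's neighbors in the order listed); mark gray on enter, black on exit:
Clio gray
  Elko gray
    Mesa gray
      Ione gray
        Ashby gray
          Galt gray
          Galt black
        Ashby black
        Lodi gray
          Lodi→Galt: Galt black — skip
        Lodi black
      Ione black
      Mesa→Ashby: Ashby black — skip
      Brent gray
        Jade gray
          Jade→Galt: Galt black — skip
          Jade→Mesa: Mesa is gray → back edge
First back edge: Jade → Mesa.

Jade->Mesa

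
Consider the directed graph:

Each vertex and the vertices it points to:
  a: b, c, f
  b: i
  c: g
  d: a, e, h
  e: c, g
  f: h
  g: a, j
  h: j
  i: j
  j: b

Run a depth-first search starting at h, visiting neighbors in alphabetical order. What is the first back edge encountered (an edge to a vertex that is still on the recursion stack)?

DFS from h (visiting neighbors in alphabetical order); mark gray on enter, black on exit:
h gray
  j gray
    b gray
      i gray
        i→j: j is gray → back edge
First back edge: i → j.

i->j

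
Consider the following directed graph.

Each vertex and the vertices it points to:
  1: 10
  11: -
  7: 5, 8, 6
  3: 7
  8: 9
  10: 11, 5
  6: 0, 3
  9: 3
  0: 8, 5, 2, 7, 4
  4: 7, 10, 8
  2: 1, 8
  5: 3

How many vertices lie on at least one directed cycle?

11

A vertex is on a directed cycle iff it belongs to a strongly connected component of size ≥ 2 (or has a self-loop).
The vertices on cycles are {0, 1, 2, 3, 4, 5, 6, 7, 8, 9, 10} — 11 in total.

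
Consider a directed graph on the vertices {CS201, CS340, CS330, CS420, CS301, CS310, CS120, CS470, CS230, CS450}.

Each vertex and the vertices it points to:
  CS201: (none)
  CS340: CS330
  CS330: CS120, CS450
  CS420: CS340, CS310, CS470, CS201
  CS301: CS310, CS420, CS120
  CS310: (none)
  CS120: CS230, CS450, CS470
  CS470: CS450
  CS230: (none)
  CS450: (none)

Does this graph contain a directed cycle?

DFS with white/gray/black marking, starting from CS330:
CS330 gray
  CS120 gray
    CS230 gray
    CS230 black
    CS450 gray
    CS450 black
    CS470 gray
      CS470→CS450: CS450 black — skip
    CS470 black
  CS120 black
  CS330→CS450: CS450 black — skip
CS330 black
CS201 gray
CS201 black
CS340 gray
  CS340→CS330: CS330 black — skip
CS340 black
CS420 gray
  CS420→CS340: CS340 black — skip
  CS310 gray
  CS310 black
  CS420→CS470: CS470 black — skip
  CS420→CS201: CS201 black — skip
CS420 black
CS301 gray
  CS301→CS310: CS310 black — skip
  CS301→CS420: CS420 black — skip
  CS301→CS120: CS120 black — skip
CS301 black
Every edge goes to a white or black vertex — no back edge, so the graph is acyclic.

No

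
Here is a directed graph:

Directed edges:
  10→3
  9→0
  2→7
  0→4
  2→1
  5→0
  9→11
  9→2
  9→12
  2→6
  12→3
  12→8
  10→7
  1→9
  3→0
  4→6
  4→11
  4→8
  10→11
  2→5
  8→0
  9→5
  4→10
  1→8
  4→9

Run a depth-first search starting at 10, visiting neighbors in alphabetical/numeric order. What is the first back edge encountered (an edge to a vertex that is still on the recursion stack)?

8→0

DFS from 10 (visiting neighbors in alphabetical/numeric order); mark gray on enter, black on exit:
10 gray
  3 gray
    0 gray
      4 gray
        6 gray
        6 black
        8 gray
          8→0: 0 is gray → back edge
First back edge: 8 → 0.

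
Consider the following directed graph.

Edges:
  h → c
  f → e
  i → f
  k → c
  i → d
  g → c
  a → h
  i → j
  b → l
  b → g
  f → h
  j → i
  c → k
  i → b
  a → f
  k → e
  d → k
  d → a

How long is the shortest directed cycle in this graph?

2

For each vertex v, BFS finds the shortest path from v back to v.
The shortest such closed walk is i → j → i, length 2.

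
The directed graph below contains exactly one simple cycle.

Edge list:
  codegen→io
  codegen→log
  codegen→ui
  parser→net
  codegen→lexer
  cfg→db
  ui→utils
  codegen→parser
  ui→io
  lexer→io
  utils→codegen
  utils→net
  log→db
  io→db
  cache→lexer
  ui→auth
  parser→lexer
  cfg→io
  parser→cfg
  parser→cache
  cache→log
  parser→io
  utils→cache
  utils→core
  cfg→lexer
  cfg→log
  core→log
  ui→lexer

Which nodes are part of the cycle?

DFS with gray/black marking from utils:
utils gray
  net gray
  net black
  codegen gray
    log gray
      db gray
      db black
    log black
    parser gray
      io gray
        io→db: db black — skip
      io black
      parser→net: net black — skip
      cache gray
        cache→log: log black — skip
        lexer gray
          lexer→io: io black — skip
        lexer black
      cache black
      cfg gray
        cfg→db: db black — skip
        cfg→io: io black — skip
        cfg→lexer: lexer black — skip
        cfg→log: log black — skip
      cfg black
      parser→lexer: lexer black — skip
    parser black
    codegen→lexer: lexer black — skip
    codegen→io: io black — skip
    ui gray
      ui→lexer: lexer black — skip
      ui→utils: utils is gray → back edge
Back edge closes the cycle utils → codegen → ui → utils; its vertices are {ui, utils, codegen}.

ui, utils, codegen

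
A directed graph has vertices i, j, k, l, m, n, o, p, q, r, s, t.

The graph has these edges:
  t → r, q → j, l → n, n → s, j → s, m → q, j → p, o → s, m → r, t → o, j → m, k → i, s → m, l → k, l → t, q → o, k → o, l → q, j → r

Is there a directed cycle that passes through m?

Yes

m is on a cycle iff m can reach itself via ≥1 edge.
m → q → j → m — yes.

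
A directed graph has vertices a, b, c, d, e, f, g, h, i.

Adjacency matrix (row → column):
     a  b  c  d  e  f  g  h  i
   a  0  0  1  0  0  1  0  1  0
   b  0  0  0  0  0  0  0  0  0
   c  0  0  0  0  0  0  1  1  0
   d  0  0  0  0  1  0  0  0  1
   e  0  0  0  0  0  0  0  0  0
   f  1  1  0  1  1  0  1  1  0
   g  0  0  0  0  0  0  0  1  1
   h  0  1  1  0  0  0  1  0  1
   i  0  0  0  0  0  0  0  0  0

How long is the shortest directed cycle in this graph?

For each vertex v, BFS finds the shortest path from v back to v.
The shortest such closed walk is a → f → a, length 2.

2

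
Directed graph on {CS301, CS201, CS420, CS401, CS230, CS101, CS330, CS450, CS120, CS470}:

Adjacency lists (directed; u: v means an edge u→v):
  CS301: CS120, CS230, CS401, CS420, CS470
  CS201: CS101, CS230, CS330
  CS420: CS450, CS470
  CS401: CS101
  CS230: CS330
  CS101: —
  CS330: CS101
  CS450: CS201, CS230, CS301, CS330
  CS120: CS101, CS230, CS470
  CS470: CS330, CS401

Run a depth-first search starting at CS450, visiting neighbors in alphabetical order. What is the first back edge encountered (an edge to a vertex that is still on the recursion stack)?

DFS from CS450 (visiting neighbors in alphabetical order); mark gray on enter, black on exit:
CS450 gray
  CS201 gray
    CS101 gray
    CS101 black
    CS230 gray
      CS330 gray
        CS330→CS101: CS101 black — skip
      CS330 black
    CS230 black
    CS201→CS330: CS330 black — skip
  CS201 black
  CS450→CS230: CS230 black — skip
  CS301 gray
    CS120 gray
      CS120→CS101: CS101 black — skip
      CS120→CS230: CS230 black — skip
      CS470 gray
        CS470→CS330: CS330 black — skip
        CS401 gray
          CS401→CS101: CS101 black — skip
        CS401 black
      CS470 black
    CS120 black
    CS301→CS230: CS230 black — skip
    CS301→CS401: CS401 black — skip
    CS420 gray
      CS420→CS450: CS450 is gray → back edge
First back edge: CS420 → CS450.

CS420->CS450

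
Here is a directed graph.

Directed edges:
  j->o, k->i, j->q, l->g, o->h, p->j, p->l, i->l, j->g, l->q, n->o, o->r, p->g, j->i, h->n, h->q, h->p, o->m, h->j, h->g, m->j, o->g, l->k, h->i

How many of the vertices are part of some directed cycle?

9

A vertex is on a directed cycle iff it belongs to a strongly connected component of size ≥ 2 (or has a self-loop).
The vertices on cycles are {h, i, j, k, l, m, n, o, p} — 9 in total.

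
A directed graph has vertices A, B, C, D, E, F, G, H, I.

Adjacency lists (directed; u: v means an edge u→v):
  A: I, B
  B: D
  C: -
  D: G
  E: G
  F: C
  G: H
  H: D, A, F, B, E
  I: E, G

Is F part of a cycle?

No

F lies on a cycle iff there is a path from F back to itself.
Exploring from F, it never reaches itself; equivalently, its strongly connected component is a singleton.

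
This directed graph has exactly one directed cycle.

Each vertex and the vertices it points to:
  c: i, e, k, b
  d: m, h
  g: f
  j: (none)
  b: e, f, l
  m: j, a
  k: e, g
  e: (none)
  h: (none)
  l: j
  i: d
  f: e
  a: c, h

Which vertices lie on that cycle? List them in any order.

DFS with gray/black marking from c:
c gray
  i gray
    d gray
      m gray
        j gray
        j black
        a gray
          a→c: c is gray → back edge
Back edge closes the cycle c → i → d → m → a → c; its vertices are {a, c, d, i, m}.

a, c, d, i, m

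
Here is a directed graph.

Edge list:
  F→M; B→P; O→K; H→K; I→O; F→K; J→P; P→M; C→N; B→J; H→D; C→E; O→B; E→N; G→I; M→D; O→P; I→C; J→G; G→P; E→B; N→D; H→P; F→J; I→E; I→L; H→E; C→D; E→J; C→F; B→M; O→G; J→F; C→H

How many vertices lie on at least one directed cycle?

9

A vertex is on a directed cycle iff it belongs to a strongly connected component of size ≥ 2 (or has a self-loop).
The vertices on cycles are {B, C, E, F, G, H, I, J, O} — 9 in total.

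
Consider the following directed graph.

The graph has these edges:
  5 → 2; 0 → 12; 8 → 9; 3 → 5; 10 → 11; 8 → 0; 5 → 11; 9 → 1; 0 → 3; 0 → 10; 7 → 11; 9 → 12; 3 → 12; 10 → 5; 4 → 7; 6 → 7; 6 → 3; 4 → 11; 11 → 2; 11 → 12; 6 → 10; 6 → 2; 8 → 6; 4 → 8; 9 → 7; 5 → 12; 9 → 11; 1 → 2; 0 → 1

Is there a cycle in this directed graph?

No

DFS with white/gray/black marking, starting from 11:
11 gray
  12 gray
  12 black
  2 gray
  2 black
11 black
6 gray
  3 gray
    3→12: 12 black — skip
    5 gray
      5→11: 11 black — skip
      5→12: 12 black — skip
      5→2: 2 black — skip
    5 black
  3 black
  6→2: 2 black — skip
  7 gray
    7→11: 11 black — skip
  7 black
  10 gray
    10→11: 11 black — skip
    10→5: 5 black — skip
  10 black
6 black
1 gray
  1→2: 2 black — skip
1 black
4 gray
  4→7: 7 black — skip
  8 gray
    0 gray
      0→12: 12 black — skip
      0→3: 3 black — skip
      0→1: 1 black — skip
      0→10: 10 black — skip
    0 black
    9 gray
      9→7: 7 black — skip
      9→1: 1 black — skip
      9→12: 12 black — skip
      9→11: 11 black — skip
    9 black
    8→6: 6 black — skip
  8 black
  4→11: 11 black — skip
4 black
Every edge goes to a white or black vertex — no back edge, so the graph is acyclic.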